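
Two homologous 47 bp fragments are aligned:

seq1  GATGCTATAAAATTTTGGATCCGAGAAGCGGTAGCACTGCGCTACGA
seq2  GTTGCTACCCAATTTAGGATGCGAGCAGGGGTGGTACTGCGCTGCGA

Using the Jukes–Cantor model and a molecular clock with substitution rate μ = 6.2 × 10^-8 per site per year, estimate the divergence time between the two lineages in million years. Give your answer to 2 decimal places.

The sequences differ at 11 of 47 sites, so p = 11/47 ≈ 0.234043.
d = −(3/4) ln(1 − 4p/3) = −0.75 ln(1 − 0.312057) = −0.75 ln(0.687943)
  = −0.75 × (-0.374049) = 0.280537 substitutions/site.
Under a molecular clock d = 2μt, so t = d/(2μ) = 0.280537 / (2 × 6.2 × 10^-8) = 2.26 million years.

2.26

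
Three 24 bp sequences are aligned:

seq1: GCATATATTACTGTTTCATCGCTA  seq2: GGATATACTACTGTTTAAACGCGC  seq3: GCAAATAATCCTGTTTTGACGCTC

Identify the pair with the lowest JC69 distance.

seq1–seq2: 6/24 differ, p = 0.250, d = 0.304.
seq1–seq3: 7/24 differ, p = 0.292, d = 0.369.
seq2–seq3: 7/24 differ, p = 0.292, d = 0.369.
The smallest distance is between seq1 and seq2.

seq1 and seq2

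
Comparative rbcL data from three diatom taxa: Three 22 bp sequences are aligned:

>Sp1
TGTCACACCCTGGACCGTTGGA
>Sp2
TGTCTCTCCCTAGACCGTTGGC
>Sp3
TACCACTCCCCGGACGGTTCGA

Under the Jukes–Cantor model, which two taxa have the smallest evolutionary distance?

Sp1 and Sp2

Sp1–Sp2: 4/22 differ, p = 0.182, d = 0.208.
Sp1–Sp3: 6/22 differ, p = 0.273, d = 0.339.
Sp2–Sp3: 8/22 differ, p = 0.364, d = 0.497.
The smallest distance is between Sp1 and Sp2.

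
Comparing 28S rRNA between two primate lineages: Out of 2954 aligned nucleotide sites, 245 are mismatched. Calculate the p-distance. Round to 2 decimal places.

p = 245/2954 = 0.082938… ≈ 0.08 (to 2 d.p.).

0.08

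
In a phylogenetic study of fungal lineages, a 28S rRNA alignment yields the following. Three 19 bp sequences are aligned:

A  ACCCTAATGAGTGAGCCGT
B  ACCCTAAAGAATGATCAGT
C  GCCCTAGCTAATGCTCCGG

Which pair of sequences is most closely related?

A and B

A–B: 4/19 differ, p = 0.211, d = 0.247.
A–C: 8/19 differ, p = 0.421, d = 0.618.
B–C: 7/19 differ, p = 0.368, d = 0.507.
The smallest distance is between A and B.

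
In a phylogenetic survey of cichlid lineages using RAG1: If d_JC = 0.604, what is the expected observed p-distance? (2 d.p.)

0.41

p = (3/4)(1 − e^(−4d/3)) = 0.75 × (1 − e^(-0.805333)) = 0.75 × (1 − 0.446939) = 0.414796.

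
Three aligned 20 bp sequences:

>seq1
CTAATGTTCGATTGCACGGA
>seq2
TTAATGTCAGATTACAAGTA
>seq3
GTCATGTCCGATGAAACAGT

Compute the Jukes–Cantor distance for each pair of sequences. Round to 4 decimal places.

seq1–seq2: 6/20 sites differ → p = 0.3, d = −0.75 ln(1 − 0.4) = 0.383119 ≈ 0.3831.
seq1–seq3: 8/20 sites differ → p = 0.4, d = −0.75 ln(1 − 0.533333) = 0.571605 ≈ 0.5716.
seq2–seq3: 9/20 sites differ → p = 0.45, d = −0.75 ln(1 − 0.6) = 0.687218 ≈ 0.6872.

d(seq1,seq2) = 0.3831, d(seq1,seq3) = 0.5716, d(seq2,seq3) = 0.6872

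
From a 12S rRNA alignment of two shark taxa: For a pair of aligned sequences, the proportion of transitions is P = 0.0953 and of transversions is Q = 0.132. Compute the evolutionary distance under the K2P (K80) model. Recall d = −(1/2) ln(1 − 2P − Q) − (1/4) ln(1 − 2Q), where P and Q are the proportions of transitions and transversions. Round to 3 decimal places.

0.271

Under the Kimura two-parameter model, d = −½ ln(1 − 2P − Q) − ¼ ln(1 − 2Q).
1 − 2P − Q = 0.6774, giving −½ ln(0.6774) = 0.194747.
1 − 2Q = 0.736, giving −¼ ln(0.736) = 0.076631.
d = 0.194747 + 0.076631 = 0.271378.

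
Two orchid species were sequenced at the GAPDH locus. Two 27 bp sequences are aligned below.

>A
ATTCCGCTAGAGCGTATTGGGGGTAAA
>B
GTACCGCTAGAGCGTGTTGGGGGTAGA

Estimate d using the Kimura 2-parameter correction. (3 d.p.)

0.169

Of 27 sites, 3 differences are transitions and 1 are transversions, so P = 3/27 ≈ 0.111111 and Q = 1/27 ≈ 0.037037.
Under the Kimura two-parameter model, d = −½ ln(1 − 2P − Q) − ¼ ln(1 − 2Q).
1 − 2P − Q = 0.740741, giving −½ ln(0.740741) = 0.150052.
1 − 2Q = 0.925926, giving −¼ ln(0.925926) = 0.019240.
d = 0.150052 + 0.019240 = 0.169292.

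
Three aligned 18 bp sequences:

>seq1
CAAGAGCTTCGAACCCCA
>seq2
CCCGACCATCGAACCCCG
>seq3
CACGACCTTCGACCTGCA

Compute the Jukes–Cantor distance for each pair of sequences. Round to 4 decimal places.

seq1–seq2: 5/18 sites differ → p ≈ 0.277778, d = −0.75 ln(1 − 0.370371) = 0.346968 ≈ 0.3470.
seq1–seq3: 5/18 sites differ → p ≈ 0.277778, d = −0.75 ln(1 − 0.370371) = 0.346968 ≈ 0.3470.
seq2–seq3: 6/18 sites differ → p ≈ 0.333333, d = −0.75 ln(1 − 0.444444) = 0.440839 ≈ 0.4408.

d(seq1,seq2) = 0.3470, d(seq1,seq3) = 0.3470, d(seq2,seq3) = 0.4408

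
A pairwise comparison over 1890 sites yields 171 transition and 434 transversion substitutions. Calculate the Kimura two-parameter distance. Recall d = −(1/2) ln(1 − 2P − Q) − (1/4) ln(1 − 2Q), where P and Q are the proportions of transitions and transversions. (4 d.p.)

P = 171/1890 ≈ 0.090476 and Q = 434/1890 ≈ 0.22963.
Under the Kimura two-parameter model, d = −½ ln(1 − 2P − Q) − ¼ ln(1 − 2Q).
1 − 2P − Q = 0.589418, giving −½ ln(0.589418) = 0.264310.
1 − 2Q = 0.54074, giving −¼ ln(0.54074) = 0.153704.
d = 0.264310 + 0.153704 = 0.418014.

0.4180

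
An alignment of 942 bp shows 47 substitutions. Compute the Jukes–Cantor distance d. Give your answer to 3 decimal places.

p = 47/942 ≈ 0.049894.
d = −(3/4) ln(1 − 4p/3) = −0.75 ln(1 − 0.066525) = −0.75 ln(0.933475)
  = −0.75 × (-0.068841) = 0.051631 substitutions/site.

0.052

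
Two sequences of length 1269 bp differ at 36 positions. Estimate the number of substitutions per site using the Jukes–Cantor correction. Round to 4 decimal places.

p = 36/1269 ≈ 0.028369.
d = −(3/4) ln(1 − 4p/3) = −0.75 ln(1 − 0.037825) = −0.75 ln(0.962175)
  = −0.75 × (-0.038559) = 0.028919 substitutions/site.

0.0289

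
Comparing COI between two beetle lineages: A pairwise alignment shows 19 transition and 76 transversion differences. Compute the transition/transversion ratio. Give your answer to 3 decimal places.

R = 19/76 = 0.250.

0.250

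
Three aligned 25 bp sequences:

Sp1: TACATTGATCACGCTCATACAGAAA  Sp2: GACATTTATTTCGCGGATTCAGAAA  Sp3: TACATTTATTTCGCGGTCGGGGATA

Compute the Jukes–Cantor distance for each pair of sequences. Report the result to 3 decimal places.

Sp1–Sp2: 7/25 sites differ → p = 0.28, d = −0.75 ln(1 − 0.373333) = 0.350505 ≈ 0.351.
Sp1–Sp3: 11/25 sites differ → p = 0.44, d = −0.75 ln(1 − 0.586667) = 0.662626 ≈ 0.663.
Sp2–Sp3: 7/25 sites differ → p = 0.28, d = −0.75 ln(1 − 0.373333) = 0.350505 ≈ 0.351.

d(Sp1,Sp2) = 0.351, d(Sp1,Sp3) = 0.663, d(Sp2,Sp3) = 0.351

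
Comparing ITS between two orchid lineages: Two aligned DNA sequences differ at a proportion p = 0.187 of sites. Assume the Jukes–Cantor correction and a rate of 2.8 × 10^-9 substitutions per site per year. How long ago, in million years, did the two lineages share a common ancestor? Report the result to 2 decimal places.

38.41

d = −(3/4) ln(1 − 4p/3) = −0.75 ln(1 − 0.249333) = −0.75 ln(0.750667)
  = −0.75 × (-0.286793) = 0.215095 substitutions/site.
Under a molecular clock d = 2μt, so t = d/(2μ) = 0.215095 / (2 × 2.8 × 10^-9) = 38.41 million years.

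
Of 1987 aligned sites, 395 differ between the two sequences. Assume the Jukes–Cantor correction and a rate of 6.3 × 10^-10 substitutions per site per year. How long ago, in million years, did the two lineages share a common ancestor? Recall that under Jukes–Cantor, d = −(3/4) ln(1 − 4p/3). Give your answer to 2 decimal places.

183.31

p = 395/1987 ≈ 0.198792.
d = −(3/4) ln(1 − 4p/3) = −0.75 ln(1 − 0.265056) = −0.75 ln(0.734944)
  = −0.75 × (-0.307961) = 0.230971 substitutions/site.
Under a molecular clock d = 2μt, so t = d/(2μ) = 0.230971 / (2 × 6.3 × 10^-10) = 183.31 million years.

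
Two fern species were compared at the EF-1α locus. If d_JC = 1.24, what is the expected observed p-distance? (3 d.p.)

p = (3/4)(1 − e^(−4d/3)) = 0.75 × (1 − e^(-1.653333)) = 0.75 × (1 − 0.191411) = 0.606442.

0.606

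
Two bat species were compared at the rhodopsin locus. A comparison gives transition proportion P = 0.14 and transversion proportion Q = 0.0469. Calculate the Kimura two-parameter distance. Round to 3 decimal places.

Under the Kimura two-parameter model, d = −½ ln(1 − 2P − Q) − ¼ ln(1 − 2Q).
1 − 2P − Q = 0.6731, giving −½ ln(0.6731) = 0.197931.
1 − 2Q = 0.9062, giving −¼ ln(0.9062) = 0.024624.
d = 0.197931 + 0.024624 = 0.222555.

0.223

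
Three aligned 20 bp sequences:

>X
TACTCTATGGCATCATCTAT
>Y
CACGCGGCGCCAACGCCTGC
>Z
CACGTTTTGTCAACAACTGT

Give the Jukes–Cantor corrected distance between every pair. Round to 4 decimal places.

d(X,Y) = 0.9913, d(X,Z) = 0.5716, d(Y,Z) = 0.5716

X–Y: 11/20 sites differ → p = 0.55, d = −0.75 ln(1 − 0.733333) = 0.991316 ≈ 0.9913.
X–Z: 8/20 sites differ → p = 0.4, d = −0.75 ln(1 − 0.533333) = 0.571605 ≈ 0.5716.
Y–Z: 8/20 sites differ → p = 0.4, d = −0.75 ln(1 − 0.533333) = 0.571605 ≈ 0.5716.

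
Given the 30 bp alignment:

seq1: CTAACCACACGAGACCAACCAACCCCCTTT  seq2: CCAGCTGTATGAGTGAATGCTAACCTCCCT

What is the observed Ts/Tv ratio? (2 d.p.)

Transitions are A↔G and C↔T; transversions are all other mismatches.
Transitions: 9. Transversions: 7.
R = 9/7 = 1.285714… ≈ 1.29 (to 2 d.p.).

1.29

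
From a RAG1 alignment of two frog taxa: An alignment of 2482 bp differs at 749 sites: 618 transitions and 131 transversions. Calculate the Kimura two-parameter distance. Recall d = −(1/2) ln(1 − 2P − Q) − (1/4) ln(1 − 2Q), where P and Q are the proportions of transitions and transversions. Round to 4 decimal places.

P = 618/2482 ≈ 0.248993 and Q = 131/2482 ≈ 0.05278.
Under the Kimura two-parameter model, d = −½ ln(1 − 2P − Q) − ¼ ln(1 − 2Q).
1 − 2P − Q = 0.449234, giving −½ ln(0.449234) = 0.400106.
1 − 2Q = 0.89444, giving −¼ ln(0.89444) = 0.027889.
d = 0.400106 + 0.027889 = 0.427995.

0.4280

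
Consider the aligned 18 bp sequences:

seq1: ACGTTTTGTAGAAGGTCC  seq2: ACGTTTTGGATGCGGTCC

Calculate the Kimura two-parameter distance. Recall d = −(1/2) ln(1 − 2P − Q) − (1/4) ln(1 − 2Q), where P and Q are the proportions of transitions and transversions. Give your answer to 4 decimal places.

Of 18 sites, 1 differences are transitions and 3 are transversions, so P = 1/18 ≈ 0.055556 and Q = 3/18 ≈ 0.166667.
Under the Kimura two-parameter model, d = −½ ln(1 − 2P − Q) − ¼ ln(1 − 2Q).
1 − 2P − Q = 0.722221, giving −½ ln(0.722221) = 0.162712.
1 − 2Q = 0.666666, giving −¼ ln(0.666666) = 0.101367.
d = 0.162712 + 0.101367 = 0.264079.

0.2641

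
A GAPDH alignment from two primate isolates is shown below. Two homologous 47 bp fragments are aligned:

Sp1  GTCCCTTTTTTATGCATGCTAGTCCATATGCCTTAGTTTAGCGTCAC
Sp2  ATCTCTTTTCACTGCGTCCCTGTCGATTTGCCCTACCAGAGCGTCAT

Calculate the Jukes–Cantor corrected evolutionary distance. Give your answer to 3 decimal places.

The sequences differ at 17 of 47 sites, so p = 17/47 ≈ 0.361702.
d = −(3/4) ln(1 − 4p/3) = −0.75 ln(1 − 0.482269) = −0.75 ln(0.517731)
  = −0.75 × (-0.658299) = 0.493724 substitutions/site.

0.494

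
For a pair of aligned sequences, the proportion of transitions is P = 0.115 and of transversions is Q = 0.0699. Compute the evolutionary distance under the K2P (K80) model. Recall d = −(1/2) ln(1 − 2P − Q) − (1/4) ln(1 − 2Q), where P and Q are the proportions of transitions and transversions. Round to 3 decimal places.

0.216

Under the Kimura two-parameter model, d = −½ ln(1 − 2P − Q) − ¼ ln(1 − 2Q).
1 − 2P − Q = 0.7001, giving −½ ln(0.7001) = 0.178266.
1 − 2Q = 0.8602, giving −¼ ln(0.8602) = 0.037648.
d = 0.178266 + 0.037648 = 0.215914.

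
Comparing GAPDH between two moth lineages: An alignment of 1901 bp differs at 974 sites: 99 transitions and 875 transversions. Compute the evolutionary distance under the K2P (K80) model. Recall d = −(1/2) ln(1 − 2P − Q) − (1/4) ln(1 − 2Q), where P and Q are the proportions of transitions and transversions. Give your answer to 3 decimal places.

P = 99/1901 ≈ 0.052078 and Q = 875/1901 ≈ 0.460284.
Under the Kimura two-parameter model, d = −½ ln(1 − 2P − Q) − ¼ ln(1 − 2Q).
1 − 2P − Q = 0.43556, giving −½ ln(0.43556) = 0.415561.
1 − 2Q = 0.079432, giving −¼ ln(0.079432) = 0.633213.
d = 0.415561 + 0.633213 = 1.048774.

1.049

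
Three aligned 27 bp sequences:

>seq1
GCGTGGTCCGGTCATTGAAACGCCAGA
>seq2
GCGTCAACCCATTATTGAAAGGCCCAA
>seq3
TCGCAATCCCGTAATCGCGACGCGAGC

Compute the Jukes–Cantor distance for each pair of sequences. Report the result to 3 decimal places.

seq1–seq2: 9/27 sites differ → p ≈ 0.333333, d = −0.75 ln(1 − 0.444444) = 0.440839 ≈ 0.441.
seq1–seq3: 11/27 sites differ → p ≈ 0.407407, d = −0.75 ln(1 − 0.543209) = 0.587647 ≈ 0.588.
seq2–seq3: 14/27 sites differ → p ≈ 0.518519, d = −0.75 ln(1 − 0.691359) = 0.881682 ≈ 0.882.

d(seq1,seq2) = 0.441, d(seq1,seq3) = 0.588, d(seq2,seq3) = 0.882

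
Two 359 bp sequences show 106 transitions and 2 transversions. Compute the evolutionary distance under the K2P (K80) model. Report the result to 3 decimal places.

P = 106/359 ≈ 0.295265 and Q = 2/359 ≈ 0.005571.
Under the Kimura two-parameter model, d = −½ ln(1 − 2P − Q) − ¼ ln(1 − 2Q).
1 − 2P − Q = 0.403899, giving −½ ln(0.403899) = 0.453295.
1 − 2Q = 0.988858, giving −¼ ln(0.988858) = 0.002801.
d = 0.453295 + 0.002801 = 0.456096.

0.456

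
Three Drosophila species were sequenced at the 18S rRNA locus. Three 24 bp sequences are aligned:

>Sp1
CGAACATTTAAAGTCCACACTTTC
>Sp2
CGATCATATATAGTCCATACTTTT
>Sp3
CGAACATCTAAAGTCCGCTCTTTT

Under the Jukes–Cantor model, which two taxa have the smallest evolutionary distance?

Sp1 and Sp3

Sp1–Sp2: 5/24 differ, p = 0.208, d = 0.244.
Sp1–Sp3: 4/24 differ, p = 0.167, d = 0.188.
Sp2–Sp3: 6/24 differ, p = 0.250, d = 0.304.
The smallest distance is between Sp1 and Sp3.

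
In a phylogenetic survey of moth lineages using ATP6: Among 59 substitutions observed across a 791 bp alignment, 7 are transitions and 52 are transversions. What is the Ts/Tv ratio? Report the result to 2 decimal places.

R = 7/52 = 0.134615… ≈ 0.13 (to 2 d.p.).

0.13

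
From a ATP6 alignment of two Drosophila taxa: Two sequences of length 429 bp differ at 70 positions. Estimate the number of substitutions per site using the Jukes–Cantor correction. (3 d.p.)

p = 70/429 ≈ 0.16317.
d = −(3/4) ln(1 − 4p/3) = −0.75 ln(1 − 0.21756) = −0.75 ln(0.78244)
  = −0.75 × (-0.245338) = 0.184004 substitutions/site.

0.184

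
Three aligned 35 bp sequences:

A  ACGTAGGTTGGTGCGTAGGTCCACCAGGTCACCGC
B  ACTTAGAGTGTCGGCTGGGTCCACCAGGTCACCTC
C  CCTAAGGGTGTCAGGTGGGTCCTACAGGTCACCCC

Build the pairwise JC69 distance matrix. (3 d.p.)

d(A,B) = 0.315, d(A,C) = 0.458, d(B,C) = 0.273

A–B: 9/35 sites differ → p ≈ 0.257143, d = −0.75 ln(1 − 0.342857) = 0.314890 ≈ 0.315.
A–C: 12/35 sites differ → p ≈ 0.342857, d = −0.75 ln(1 − 0.457143) = 0.458182 ≈ 0.458.
B–C: 8/35 sites differ → p ≈ 0.228571, d = −0.75 ln(1 − 0.304761) = 0.272625 ≈ 0.273.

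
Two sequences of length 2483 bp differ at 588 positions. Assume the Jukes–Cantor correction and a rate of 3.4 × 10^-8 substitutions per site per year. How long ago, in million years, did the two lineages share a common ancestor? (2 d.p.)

4.18

p = 588/2483 ≈ 0.23681.
d = −(3/4) ln(1 − 4p/3) = −0.75 ln(1 − 0.315747) = −0.75 ln(0.684253)
  = −0.75 × (-0.379428) = 0.284571 substitutions/site.
Under a molecular clock d = 2μt, so t = d/(2μ) = 0.284571 / (2 × 3.4 × 10^-8) = 4.18 million years.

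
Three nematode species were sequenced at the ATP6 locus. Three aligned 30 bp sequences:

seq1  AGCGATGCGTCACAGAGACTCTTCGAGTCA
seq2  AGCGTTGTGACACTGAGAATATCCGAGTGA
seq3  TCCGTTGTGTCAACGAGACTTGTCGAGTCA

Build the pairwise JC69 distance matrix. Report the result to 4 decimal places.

seq1–seq2: 8/30 sites differ → p ≈ 0.266667, d = −0.75 ln(1 − 0.355556) = 0.329526 ≈ 0.3295.
seq1–seq3: 8/30 sites differ → p ≈ 0.266667, d = −0.75 ln(1 − 0.355556) = 0.329526 ≈ 0.3295.
seq2–seq3: 10/30 sites differ → p ≈ 0.333333, d = −0.75 ln(1 − 0.444444) = 0.440839 ≈ 0.4408.

d(seq1,seq2) = 0.3295, d(seq1,seq3) = 0.3295, d(seq2,seq3) = 0.4408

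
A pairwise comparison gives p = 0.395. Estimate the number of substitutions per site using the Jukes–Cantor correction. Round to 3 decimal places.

d = −(3/4) ln(1 − 4p/3) = −0.75 ln(1 − 0.526667) = −0.75 ln(0.473333)
  = −0.75 × (-0.747956) = 0.560967 substitutions/site.

0.561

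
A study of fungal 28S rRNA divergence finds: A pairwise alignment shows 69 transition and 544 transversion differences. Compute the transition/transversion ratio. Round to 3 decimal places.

0.127

R = 69/544 = 0.126838… ≈ 0.127 (to 3 d.p.).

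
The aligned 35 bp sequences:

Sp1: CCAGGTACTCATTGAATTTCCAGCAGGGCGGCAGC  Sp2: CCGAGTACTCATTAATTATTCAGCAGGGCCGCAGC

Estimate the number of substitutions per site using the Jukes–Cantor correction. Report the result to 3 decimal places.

0.233

The sequences differ at 7 of 35 sites (3, 4, 14, 16, 18, 20, 30), so p = 7/35 = 0.2.
d = −(3/4) ln(1 − 4p/3) = −0.75 ln(1 − 0.266667) = −0.75 ln(0.733333)
  = −0.75 × (-0.310155) = 0.232616 substitutions/site.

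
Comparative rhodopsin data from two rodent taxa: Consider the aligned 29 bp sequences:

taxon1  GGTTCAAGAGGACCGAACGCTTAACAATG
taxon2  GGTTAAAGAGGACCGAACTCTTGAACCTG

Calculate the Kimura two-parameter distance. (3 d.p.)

Of 29 sites, 1 differences are transitions and 5 are transversions, so P = 1/29 ≈ 0.034483 and Q = 5/29 ≈ 0.172414.
Under the Kimura two-parameter model, d = −½ ln(1 − 2P − Q) − ¼ ln(1 − 2Q).
1 − 2P − Q = 0.75862, giving −½ ln(0.75862) = 0.138127.
1 − 2Q = 0.655172, giving −¼ ln(0.655172) = 0.105714.
d = 0.138127 + 0.105714 = 0.243841.

0.244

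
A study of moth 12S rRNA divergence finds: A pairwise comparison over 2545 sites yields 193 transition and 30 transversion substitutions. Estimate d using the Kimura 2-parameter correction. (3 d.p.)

0.095

P = 193/2545 ≈ 0.075835 and Q = 30/2545 ≈ 0.011788.
Under the Kimura two-parameter model, d = −½ ln(1 − 2P − Q) − ¼ ln(1 − 2Q).
1 − 2P − Q = 0.836542, giving −½ ln(0.836542) = 0.089239.
1 − 2Q = 0.976424, giving −¼ ln(0.976424) = 0.005965.
d = 0.089239 + 0.005965 = 0.095204.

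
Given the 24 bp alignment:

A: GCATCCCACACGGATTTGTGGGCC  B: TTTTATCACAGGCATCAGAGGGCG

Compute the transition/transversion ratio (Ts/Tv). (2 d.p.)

0.38

Transitions are A↔G and C↔T; transversions are all other mismatches.
Transitions: 3. Transversions: 8.
R = 3/8 = 0.375 ≈ 0.38 (to 2 d.p.).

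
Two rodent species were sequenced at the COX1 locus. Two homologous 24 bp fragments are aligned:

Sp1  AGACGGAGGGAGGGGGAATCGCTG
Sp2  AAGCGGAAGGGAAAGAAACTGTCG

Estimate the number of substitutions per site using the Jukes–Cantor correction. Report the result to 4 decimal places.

The sequences differ at 12 of 24 sites, so p = 12/24 = 0.5.
d = −(3/4) ln(1 − 4p/3) = −0.75 ln(1 − 0.666667) = −0.75 ln(0.333333)
  = −0.75 × (-1.098613) = 0.823960 substitutions/site.

0.8240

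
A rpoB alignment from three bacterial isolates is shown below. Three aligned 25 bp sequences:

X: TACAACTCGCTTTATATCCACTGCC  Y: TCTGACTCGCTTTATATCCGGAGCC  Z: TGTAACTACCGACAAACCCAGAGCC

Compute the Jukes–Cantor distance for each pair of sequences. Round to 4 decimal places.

d(X,Y) = 0.2892, d(X,Z) = 0.6626, d(Y,Z) = 0.5716

X–Y: 6/25 sites differ → p = 0.24, d = −0.75 ln(1 − 0.32) = 0.289247 ≈ 0.2892.
X–Z: 11/25 sites differ → p = 0.44, d = −0.75 ln(1 − 0.586667) = 0.662626 ≈ 0.6626.
Y–Z: 10/25 sites differ → p = 0.4, d = −0.75 ln(1 − 0.533333) = 0.571605 ≈ 0.5716.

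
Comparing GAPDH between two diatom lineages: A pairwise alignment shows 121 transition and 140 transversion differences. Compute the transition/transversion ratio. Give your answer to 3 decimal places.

R = 121/140 = 0.864285… ≈ 0.864 (to 3 d.p.).

0.864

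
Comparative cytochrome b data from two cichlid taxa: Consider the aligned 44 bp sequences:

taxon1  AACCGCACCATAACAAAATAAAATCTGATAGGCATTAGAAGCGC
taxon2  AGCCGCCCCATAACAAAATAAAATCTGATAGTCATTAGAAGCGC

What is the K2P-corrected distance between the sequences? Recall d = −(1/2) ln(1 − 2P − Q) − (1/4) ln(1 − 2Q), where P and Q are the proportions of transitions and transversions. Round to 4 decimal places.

Of 44 sites, 1 differences are transitions and 2 are transversions, so P = 1/44 ≈ 0.022727 and Q = 2/44 ≈ 0.045455.
Under the Kimura two-parameter model, d = −½ ln(1 − 2P − Q) − ¼ ln(1 − 2Q).
1 − 2P − Q = 0.909091, giving −½ ln(0.909091) = 0.047655.
1 − 2Q = 0.90909, giving −¼ ln(0.90909) = 0.023828.
d = 0.047655 + 0.023828 = 0.071483.

0.0715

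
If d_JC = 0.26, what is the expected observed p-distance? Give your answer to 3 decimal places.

0.220

p = (3/4)(1 − e^(−4d/3)) = 0.75 × (1 − e^(-0.346667)) = 0.75 × (1 − 0.707041) = 0.219719.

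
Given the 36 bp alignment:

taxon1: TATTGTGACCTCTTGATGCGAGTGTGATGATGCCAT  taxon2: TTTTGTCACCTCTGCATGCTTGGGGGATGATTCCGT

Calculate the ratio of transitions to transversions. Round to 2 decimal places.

0.11

Transitions are A↔G and C↔T; transversions are all other mismatches.
Transitions: 1. Transversions: 9.
R = 1/9 = 0.111111… ≈ 0.11 (to 2 d.p.).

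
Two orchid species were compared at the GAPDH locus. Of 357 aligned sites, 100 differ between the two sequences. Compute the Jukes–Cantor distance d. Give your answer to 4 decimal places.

0.3507

p = 100/357 ≈ 0.280112.
d = −(3/4) ln(1 − 4p/3) = −0.75 ln(1 − 0.373483) = −0.75 ln(0.626517)
  = −0.75 × (-0.467579) = 0.350684 substitutions/site.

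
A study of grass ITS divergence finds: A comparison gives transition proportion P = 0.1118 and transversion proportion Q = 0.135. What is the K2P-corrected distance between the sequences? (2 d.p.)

0.30

Under the Kimura two-parameter model, d = −½ ln(1 − 2P − Q) − ¼ ln(1 − 2Q).
1 − 2P − Q = 0.6414, giving −½ ln(0.6414) = 0.222051.
1 − 2Q = 0.73, giving −¼ ln(0.73) = 0.078678.
d = 0.222051 + 0.078678 = 0.300729.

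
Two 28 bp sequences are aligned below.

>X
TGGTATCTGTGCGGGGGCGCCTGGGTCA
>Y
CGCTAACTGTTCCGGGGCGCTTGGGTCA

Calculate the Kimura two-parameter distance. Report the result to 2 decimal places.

Of 28 sites, 2 differences are transitions and 4 are transversions, so P = 2/28 ≈ 0.071429 and Q = 4/28 ≈ 0.142857.
Under the Kimura two-parameter model, d = −½ ln(1 − 2P − Q) − ¼ ln(1 − 2Q).
1 − 2P − Q = 0.714285, giving −½ ln(0.714285) = 0.168237.
1 − 2Q = 0.714286, giving −¼ ln(0.714286) = 0.084118.
d = 0.168237 + 0.084118 = 0.252355.

0.25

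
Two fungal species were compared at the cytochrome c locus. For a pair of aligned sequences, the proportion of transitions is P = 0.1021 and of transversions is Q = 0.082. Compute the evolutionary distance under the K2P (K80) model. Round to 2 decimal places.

0.21

Under the Kimura two-parameter model, d = −½ ln(1 − 2P − Q) − ¼ ln(1 − 2Q).
1 − 2P − Q = 0.7138, giving −½ ln(0.7138) = 0.168576.
1 − 2Q = 0.836, giving −¼ ln(0.836) = 0.044782.
d = 0.168576 + 0.044782 = 0.213358.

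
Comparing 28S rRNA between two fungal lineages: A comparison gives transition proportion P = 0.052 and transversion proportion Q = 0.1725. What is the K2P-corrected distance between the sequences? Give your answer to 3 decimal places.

0.268

Under the Kimura two-parameter model, d = −½ ln(1 − 2P − Q) − ¼ ln(1 − 2Q).
1 − 2P − Q = 0.7235, giving −½ ln(0.7235) = 0.161827.
1 − 2Q = 0.655, giving −¼ ln(0.655) = 0.105780.
d = 0.161827 + 0.105780 = 0.267607.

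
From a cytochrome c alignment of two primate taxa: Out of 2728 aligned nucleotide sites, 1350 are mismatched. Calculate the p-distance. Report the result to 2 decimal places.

p = 1350/2728 = 0.494868… ≈ 0.49 (to 2 d.p.).

0.49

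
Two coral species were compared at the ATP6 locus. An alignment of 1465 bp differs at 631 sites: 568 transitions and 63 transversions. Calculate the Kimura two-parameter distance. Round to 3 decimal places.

P = 568/1465 ≈ 0.387713 and Q = 63/1465 ≈ 0.043003.
Under the Kimura two-parameter model, d = −½ ln(1 − 2P − Q) − ¼ ln(1 − 2Q).
1 − 2P − Q = 0.181571, giving −½ ln(0.181571) = 0.853054.
1 − 2Q = 0.913994, giving −¼ ln(0.913994) = 0.022483.
d = 0.853054 + 0.022483 = 0.875537.

0.876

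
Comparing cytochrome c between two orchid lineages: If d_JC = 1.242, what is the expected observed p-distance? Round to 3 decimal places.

0.607

p = (3/4)(1 − e^(−4d/3)) = 0.75 × (1 − e^(-1.656)) = 0.75 × (1 − 0.190901) = 0.606824.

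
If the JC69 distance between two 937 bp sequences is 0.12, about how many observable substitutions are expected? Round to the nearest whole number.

104

Invert JC69: p = (3/4)(1 − e^(−4d/3)) = 0.75 × (1 − e^(-0.16)) = 0.75 × (1 − 0.852144) = 0.110892.
Expected differing sites = pL ≈ 0.110892 × 937 = 103.905804 ≈ 104.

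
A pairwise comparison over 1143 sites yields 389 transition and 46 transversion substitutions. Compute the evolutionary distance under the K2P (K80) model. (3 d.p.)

P = 389/1143 ≈ 0.340332 and Q = 46/1143 ≈ 0.040245.
Under the Kimura two-parameter model, d = −½ ln(1 − 2P − Q) − ¼ ln(1 − 2Q).
1 − 2P − Q = 0.279091, giving −½ ln(0.279091) = 0.638109.
1 − 2Q = 0.91951, giving −¼ ln(0.91951) = 0.020979.
d = 0.638109 + 0.020979 = 0.659088.

0.659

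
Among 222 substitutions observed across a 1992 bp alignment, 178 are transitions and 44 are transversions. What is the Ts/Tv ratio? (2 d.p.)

R = 178/44 = 4.045454… ≈ 4.05 (to 2 d.p.).

4.05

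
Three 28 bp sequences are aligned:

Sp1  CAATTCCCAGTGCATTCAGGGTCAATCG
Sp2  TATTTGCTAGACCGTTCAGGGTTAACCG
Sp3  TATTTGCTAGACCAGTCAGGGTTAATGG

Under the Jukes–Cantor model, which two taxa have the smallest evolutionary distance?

Sp2 and Sp3

Sp1–Sp2: 9/28 differ, p = 0.321, d = 0.420.
Sp1–Sp3: 9/28 differ, p = 0.321, d = 0.420.
Sp2–Sp3: 4/28 differ, p = 0.143, d = 0.158.
The smallest distance is between Sp2 and Sp3.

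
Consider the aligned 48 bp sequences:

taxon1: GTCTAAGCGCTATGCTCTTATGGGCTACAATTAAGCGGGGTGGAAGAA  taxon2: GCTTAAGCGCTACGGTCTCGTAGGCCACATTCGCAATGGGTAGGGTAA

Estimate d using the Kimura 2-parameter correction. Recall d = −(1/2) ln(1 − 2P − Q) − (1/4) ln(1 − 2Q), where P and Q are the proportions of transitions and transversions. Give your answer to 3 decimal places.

0.621

Of 48 sites, 13 differences are transitions and 6 are transversions, so P = 13/48 ≈ 0.270833 and Q = 6/48 = 0.125.
Under the Kimura two-parameter model, d = −½ ln(1 − 2P − Q) − ¼ ln(1 − 2Q).
1 − 2P − Q = 0.333334, giving −½ ln(0.333334) = 0.549305.
1 − 2Q = 0.75, giving −¼ ln(0.75) = 0.071921.
d = 0.549305 + 0.071921 = 0.621226.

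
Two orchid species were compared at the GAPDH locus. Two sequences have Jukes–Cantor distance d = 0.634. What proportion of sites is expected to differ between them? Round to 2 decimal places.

p = (3/4)(1 − e^(−4d/3)) = 0.75 × (1 − e^(-0.845333)) = 0.75 × (1 − 0.429414) = 0.427940.

0.43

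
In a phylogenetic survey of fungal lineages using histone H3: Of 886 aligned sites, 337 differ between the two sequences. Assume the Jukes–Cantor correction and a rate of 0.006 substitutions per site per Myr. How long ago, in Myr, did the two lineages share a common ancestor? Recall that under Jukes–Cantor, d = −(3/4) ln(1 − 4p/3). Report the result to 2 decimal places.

p = 337/886 ≈ 0.380361.
d = −(3/4) ln(1 − 4p/3) = −0.75 ln(1 − 0.507148) = −0.75 ln(0.492852)
  = −0.75 × (-0.707546) = 0.530660 substitutions/site.
Under a molecular clock d = 2μt, so t = d/(2μ) = 0.530660 / (2 × 0.006) = 44.22 Myr.

44.22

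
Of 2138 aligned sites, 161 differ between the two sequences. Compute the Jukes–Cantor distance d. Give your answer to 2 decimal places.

p = 161/2138 ≈ 0.075304.
d = −(3/4) ln(1 − 4p/3) = −0.75 ln(1 − 0.100405) = −0.75 ln(0.899595)
  = −0.75 × (-0.105811) = 0.079358 substitutions/site.

0.08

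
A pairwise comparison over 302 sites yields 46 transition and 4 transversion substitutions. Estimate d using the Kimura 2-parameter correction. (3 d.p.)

P = 46/302 ≈ 0.152318 and Q = 4/302 ≈ 0.013245.
Under the Kimura two-parameter model, d = −½ ln(1 − 2P − Q) − ¼ ln(1 − 2Q).
1 − 2P − Q = 0.682119, giving −½ ln(0.682119) = 0.191276.
1 − 2Q = 0.97351, giving −¼ ln(0.97351) = 0.006712.
d = 0.191276 + 0.006712 = 0.197988.

0.198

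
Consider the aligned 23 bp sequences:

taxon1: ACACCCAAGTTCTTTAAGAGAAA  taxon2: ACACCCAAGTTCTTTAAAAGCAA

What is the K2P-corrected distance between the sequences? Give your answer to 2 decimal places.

Of 23 sites, 1 differences are transitions and 1 are transversions, so P = 1/23 ≈ 0.043478 and Q = 1/23 ≈ 0.043478.
Under the Kimura two-parameter model, d = −½ ln(1 − 2P − Q) − ¼ ln(1 − 2Q).
1 − 2P − Q = 0.869566, giving −½ ln(0.869566) = 0.069881.
1 − 2Q = 0.913044, giving −¼ ln(0.913044) = 0.022743.
d = 0.069881 + 0.022743 = 0.092624.

0.09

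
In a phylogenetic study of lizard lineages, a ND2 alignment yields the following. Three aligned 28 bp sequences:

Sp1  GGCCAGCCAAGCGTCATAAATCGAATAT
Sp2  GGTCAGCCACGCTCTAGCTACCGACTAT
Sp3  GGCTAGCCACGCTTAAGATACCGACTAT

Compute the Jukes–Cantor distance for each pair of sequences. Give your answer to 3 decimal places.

d(Sp1,Sp2) = 0.485, d(Sp1,Sp3) = 0.360, d(Sp2,Sp3) = 0.204

Sp1–Sp2: 10/28 sites differ → p ≈ 0.357143, d = −0.75 ln(1 − 0.476191) = 0.484971 ≈ 0.485.
Sp1–Sp3: 8/28 sites differ → p ≈ 0.285714, d = −0.75 ln(1 − 0.380952) = 0.359679 ≈ 0.360.
Sp2–Sp3: 5/28 sites differ → p ≈ 0.178571, d = −0.75 ln(1 − 0.238095) = 0.203950 ≈ 0.204.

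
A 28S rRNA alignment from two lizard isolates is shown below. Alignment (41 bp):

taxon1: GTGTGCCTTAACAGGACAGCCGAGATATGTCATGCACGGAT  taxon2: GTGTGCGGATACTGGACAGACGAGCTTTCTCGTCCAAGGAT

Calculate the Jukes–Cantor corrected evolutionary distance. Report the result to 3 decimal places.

The sequences differ at 12 of 41 sites, so p = 12/41 ≈ 0.292683.
d = −(3/4) ln(1 − 4p/3) = −0.75 ln(1 − 0.390244) = −0.75 ln(0.609756)
  = −0.75 × (-0.494696) = 0.371022 substitutions/site.

0.371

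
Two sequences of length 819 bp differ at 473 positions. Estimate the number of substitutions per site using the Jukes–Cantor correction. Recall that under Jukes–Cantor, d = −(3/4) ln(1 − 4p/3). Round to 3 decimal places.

p = 473/819 ≈ 0.577534.
d = −(3/4) ln(1 − 4p/3) = −0.75 ln(1 − 0.770045) = −0.75 ln(0.229955)
  = −0.75 × (-1.469872) = 1.102404 substitutions/site.

1.102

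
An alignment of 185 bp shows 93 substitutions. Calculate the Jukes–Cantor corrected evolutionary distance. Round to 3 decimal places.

p = 93/185 ≈ 0.502703.
d = −(3/4) ln(1 − 4p/3) = −0.75 ln(1 − 0.670271) = −0.75 ln(0.329729)
  = −0.75 × (-1.109484) = 0.832113 substitutions/site.

0.832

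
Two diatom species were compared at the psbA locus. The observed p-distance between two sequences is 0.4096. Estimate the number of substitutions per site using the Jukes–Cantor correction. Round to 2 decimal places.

0.59

d = −(3/4) ln(1 − 4p/3) = −0.75 ln(1 − 0.546133) = −0.75 ln(0.453867)
  = −0.75 × (-0.789951) = 0.592463 substitutions/site.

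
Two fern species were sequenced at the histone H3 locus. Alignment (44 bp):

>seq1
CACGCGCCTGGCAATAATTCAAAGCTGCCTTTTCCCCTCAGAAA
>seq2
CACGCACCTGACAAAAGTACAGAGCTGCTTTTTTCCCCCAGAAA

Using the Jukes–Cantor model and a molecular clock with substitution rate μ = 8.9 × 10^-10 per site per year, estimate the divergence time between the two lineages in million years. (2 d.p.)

134.18

The sequences differ at 9 of 44 sites (6, 11, 15, 17, 19, 22, 29, 34, 38), so p = 9/44 ≈ 0.204545.
d = −(3/4) ln(1 − 4p/3) = −0.75 ln(1 − 0.272727) = −0.75 ln(0.727273)
  = −0.75 × (-0.318453) = 0.238840 substitutions/site.
Under a molecular clock d = 2μt, so t = d/(2μ) = 0.238840 / (2 × 8.9 × 10^-10) = 134.18 million years.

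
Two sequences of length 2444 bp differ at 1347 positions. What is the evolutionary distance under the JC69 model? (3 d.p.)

0.996

p = 1347/2444 ≈ 0.551146.
d = −(3/4) ln(1 − 4p/3) = −0.75 ln(1 − 0.734861) = −0.75 ln(0.265139)
  = −0.75 × (-1.327501) = 0.995626 substitutions/site.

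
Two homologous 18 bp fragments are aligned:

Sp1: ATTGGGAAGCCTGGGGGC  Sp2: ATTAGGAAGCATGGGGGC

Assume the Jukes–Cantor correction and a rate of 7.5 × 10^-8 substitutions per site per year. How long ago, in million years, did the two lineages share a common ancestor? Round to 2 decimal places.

The sequences differ at 2 of 18 sites (4, 11), so p = 2/18 ≈ 0.111111.
d = −(3/4) ln(1 − 4p/3) = −0.75 ln(1 − 0.148148) = −0.75 ln(0.851852)
  = −0.75 × (-0.160342) = 0.120257 substitutions/site.
Under a molecular clock d = 2μt, so t = d/(2μ) = 0.120257 / (2 × 7.5 × 10^-8) = 0.80 million years.

0.80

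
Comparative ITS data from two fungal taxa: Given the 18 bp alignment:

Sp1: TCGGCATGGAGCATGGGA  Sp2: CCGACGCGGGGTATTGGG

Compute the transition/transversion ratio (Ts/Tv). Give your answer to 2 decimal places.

7.00

Transitions are A↔G and C↔T; transversions are all other mismatches.
Transitions: 7. Transversions: 1.
R = 7/1 = 7.00.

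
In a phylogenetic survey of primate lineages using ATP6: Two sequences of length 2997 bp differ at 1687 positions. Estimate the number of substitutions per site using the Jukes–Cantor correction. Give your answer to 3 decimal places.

p = 1687/2997 ≈ 0.562896.
d = −(3/4) ln(1 − 4p/3) = −0.75 ln(1 − 0.750528) = −0.75 ln(0.249472)
  = −0.75 × (-1.388409) = 1.041307 substitutions/site.

1.041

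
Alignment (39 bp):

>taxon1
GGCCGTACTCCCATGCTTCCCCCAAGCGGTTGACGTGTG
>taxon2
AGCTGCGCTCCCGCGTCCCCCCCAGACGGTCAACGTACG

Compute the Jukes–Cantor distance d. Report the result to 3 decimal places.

0.539

The sequences differ at 15 of 39 sites, so p = 15/39 ≈ 0.384615.
d = −(3/4) ln(1 − 4p/3) = −0.75 ln(1 − 0.51282) = −0.75 ln(0.48718)
  = −0.75 × (-0.719122) = 0.539342 substitutions/site.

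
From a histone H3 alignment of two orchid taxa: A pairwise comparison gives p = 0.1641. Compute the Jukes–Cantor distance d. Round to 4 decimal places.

0.1852

d = −(3/4) ln(1 − 4p/3) = −0.75 ln(1 − 0.2188) = −0.75 ln(0.7812)
  = −0.75 × (-0.246924) = 0.185193 substitutions/site.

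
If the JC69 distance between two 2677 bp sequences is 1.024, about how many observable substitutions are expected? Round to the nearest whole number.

Invert JC69: p = (3/4)(1 − e^(−4d/3)) = 0.75 × (1 − e^(-1.365333)) = 0.75 × (1 − 0.255296) = 0.558528.
Expected differing sites = pL ≈ 0.558528 × 2677 = 1495.179456 ≈ 1495.

1495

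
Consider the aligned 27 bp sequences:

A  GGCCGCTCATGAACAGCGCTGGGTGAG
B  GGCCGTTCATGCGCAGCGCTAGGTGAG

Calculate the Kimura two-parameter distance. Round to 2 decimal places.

Of 27 sites, 3 differences are transitions and 1 are transversions, so P = 3/27 ≈ 0.111111 and Q = 1/27 ≈ 0.037037.
Under the Kimura two-parameter model, d = −½ ln(1 − 2P − Q) − ¼ ln(1 − 2Q).
1 − 2P − Q = 0.740741, giving −½ ln(0.740741) = 0.150052.
1 − 2Q = 0.925926, giving −¼ ln(0.925926) = 0.019240.
d = 0.150052 + 0.019240 = 0.169292.

0.17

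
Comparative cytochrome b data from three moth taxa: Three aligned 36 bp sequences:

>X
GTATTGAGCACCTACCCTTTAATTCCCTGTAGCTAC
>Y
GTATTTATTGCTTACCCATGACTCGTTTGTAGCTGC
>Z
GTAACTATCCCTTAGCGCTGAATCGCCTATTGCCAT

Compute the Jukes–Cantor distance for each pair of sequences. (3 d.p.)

X–Y: 13/36 sites differ → p ≈ 0.361111, d = −0.75 ln(1 − 0.481481) = 0.492584 ≈ 0.493.
X–Z: 16/36 sites differ → p ≈ 0.444444, d = −0.75 ln(1 − 0.592592) = 0.673455 ≈ 0.673.
Y–Z: 15/36 sites differ → p ≈ 0.416667, d = −0.75 ln(1 − 0.555556) = 0.608198 ≈ 0.608.

d(X,Y) = 0.493, d(X,Z) = 0.673, d(Y,Z) = 0.608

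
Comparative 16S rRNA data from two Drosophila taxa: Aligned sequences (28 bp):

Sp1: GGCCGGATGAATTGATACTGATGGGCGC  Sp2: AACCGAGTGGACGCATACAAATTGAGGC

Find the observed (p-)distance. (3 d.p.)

The sequences differ at 13 of 28 positions.
p = 13/28 = 0.464285… ≈ 0.464 (to 3 d.p.).

0.464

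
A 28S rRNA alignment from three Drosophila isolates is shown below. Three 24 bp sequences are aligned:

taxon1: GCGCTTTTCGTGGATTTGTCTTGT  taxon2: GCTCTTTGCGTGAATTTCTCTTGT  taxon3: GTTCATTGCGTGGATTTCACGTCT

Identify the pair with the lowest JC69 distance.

taxon1 and taxon2

taxon1–taxon2: 4/24 differ, p = 0.167, d = 0.188.
taxon1–taxon3: 8/24 differ, p = 0.333, d = 0.441.
taxon2–taxon3: 6/24 differ, p = 0.250, d = 0.304.
The smallest distance is between taxon1 and taxon2.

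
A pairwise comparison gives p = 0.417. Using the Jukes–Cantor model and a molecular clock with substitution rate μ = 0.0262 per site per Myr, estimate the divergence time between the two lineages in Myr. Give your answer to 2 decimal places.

d = −(3/4) ln(1 − 4p/3) = −0.75 ln(1 − 0.556) = −0.75 ln(0.444)
  = −0.75 × (-0.811931) = 0.608948 substitutions/site.
Under a molecular clock d = 2μt, so t = d/(2μ) = 0.608948 / (2 × 0.0262) = 11.62 Myr.

11.62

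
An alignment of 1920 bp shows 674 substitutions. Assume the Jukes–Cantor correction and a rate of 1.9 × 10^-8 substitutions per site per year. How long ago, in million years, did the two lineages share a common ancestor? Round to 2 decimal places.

p = 674/1920 ≈ 0.351042.
d = −(3/4) ln(1 − 4p/3) = −0.75 ln(1 − 0.468056) = −0.75 ln(0.531944)
  = −0.75 × (-0.631217) = 0.473413 substitutions/site.
Under a molecular clock d = 2μt, so t = d/(2μ) = 0.473413 / (2 × 1.9 × 10^-8) = 12.46 million years.

12.46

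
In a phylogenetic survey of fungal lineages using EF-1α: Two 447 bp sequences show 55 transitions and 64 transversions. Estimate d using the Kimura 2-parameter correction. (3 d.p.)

0.331

P = 55/447 ≈ 0.123043 and Q = 64/447 ≈ 0.143177.
Under the Kimura two-parameter model, d = −½ ln(1 − 2P − Q) − ¼ ln(1 − 2Q).
1 − 2P − Q = 0.610737, giving −½ ln(0.610737) = 0.246544.
1 − 2Q = 0.713646, giving −¼ ln(0.713646) = 0.084342.
d = 0.246544 + 0.084342 = 0.330886.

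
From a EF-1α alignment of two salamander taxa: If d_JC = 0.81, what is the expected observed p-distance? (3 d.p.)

p = (3/4)(1 − e^(−4d/3)) = 0.75 × (1 − e^(-1.08)) = 0.75 × (1 − 0.339596) = 0.495303.

0.495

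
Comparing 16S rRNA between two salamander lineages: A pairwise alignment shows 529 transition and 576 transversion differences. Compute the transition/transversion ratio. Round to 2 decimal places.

0.92

R = 529/576 = 0.918402… ≈ 0.92 (to 2 d.p.).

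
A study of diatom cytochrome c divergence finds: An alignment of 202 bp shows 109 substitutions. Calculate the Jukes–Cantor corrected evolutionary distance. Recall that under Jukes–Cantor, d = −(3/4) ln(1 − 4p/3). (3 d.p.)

0.953

p = 109/202 ≈ 0.539604.
d = −(3/4) ln(1 − 4p/3) = −0.75 ln(1 − 0.719472) = −0.75 ln(0.280528)
  = −0.75 × (-1.271082) = 0.953312 substitutions/site.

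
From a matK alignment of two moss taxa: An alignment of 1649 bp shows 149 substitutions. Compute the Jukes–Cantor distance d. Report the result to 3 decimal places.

0.096

p = 149/1649 ≈ 0.090358.
d = −(3/4) ln(1 − 4p/3) = −0.75 ln(1 − 0.120477) = −0.75 ln(0.879523)
  = −0.75 × (-0.128376) = 0.096282 substitutions/site.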